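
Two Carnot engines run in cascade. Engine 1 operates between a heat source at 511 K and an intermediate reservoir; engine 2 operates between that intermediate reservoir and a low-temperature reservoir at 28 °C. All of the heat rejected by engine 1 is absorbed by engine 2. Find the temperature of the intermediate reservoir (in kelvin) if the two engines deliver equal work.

T_m ≈ 406.1 K

T_C = 28 °C → 28 + 273.15 = 301.15 K.
For reversible stages Q_m = Q_H·(T_m/T_H). Setting W₁ = Q_H(1 − T_m/T_H) equal to W₂ = Q_m(1 − T_C/T_m) = Q_H·(T_m − T_C)/T_H gives T_H − T_m = T_m − T_C, so T_m = (T_H + T_C)/2 = (511.00 + 301.15)/2 = 406.1 K.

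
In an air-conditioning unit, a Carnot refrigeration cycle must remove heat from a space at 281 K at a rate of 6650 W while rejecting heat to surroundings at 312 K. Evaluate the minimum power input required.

The reversible coefficient of performance is COP_R = T_C/(T_H − T_C) = 281.00/31.00 = 9.0645.
W = Q_C/COP_R = 6650/9.0645 = 734 W.

Ẇ_in ≈ 734 W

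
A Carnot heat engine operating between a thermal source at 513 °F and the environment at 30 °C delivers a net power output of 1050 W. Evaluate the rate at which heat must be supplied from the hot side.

Q̇_H ≈ 2390 W

T_H = 513 °F → (513 − 32) × 5/9 = 267.22 °C = 540.37 K.
T_C = 30 °C → 30 + 273.15 = 303.15 K.
For a reversible engine, η = 1 − T_C/T_H = 1 − 303.15/540.37 = 0.4390.
Q_H = W/η = 1050/0.4390 = 2390 W.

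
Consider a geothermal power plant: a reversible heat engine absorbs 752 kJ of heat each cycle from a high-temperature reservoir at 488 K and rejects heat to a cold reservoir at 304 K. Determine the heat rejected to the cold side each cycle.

Since the cycle is reversible, η = 1 − T_C/T_H = 1 − 304.00/488.00 = 0.3770.
For a reversible cycle Q_C/Q_H = T_C/T_H, so Q_C = 752 × 304.00/488.00 = 468 kJ.

Q_C ≈ 468 kJ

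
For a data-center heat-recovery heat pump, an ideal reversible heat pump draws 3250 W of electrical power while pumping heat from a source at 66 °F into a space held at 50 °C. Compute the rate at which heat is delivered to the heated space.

T_H = 50 °C → 50 + 273.15 = 323.15 K.
T_C = 66 °F → (66 − 32) × 5/9 = 18.89 °C = 292.04 K.
The Carnot heat-pump COP is COP_HP = T_H/(T_H − T_C) = 323.15/31.11 = 10.3870.
Q_H = COP_HP · W = 10.3870 × 3250 = 33760 W.

Q̇_H ≈ 33760 W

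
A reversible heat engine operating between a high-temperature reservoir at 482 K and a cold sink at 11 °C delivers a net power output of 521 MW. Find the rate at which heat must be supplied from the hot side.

T_C = 11 °C → 11 + 273.15 = 284.15 K.
Since the cycle is reversible, η = 1 − T_C/T_H = 1 − 284.15/482.00 = 0.4105.
Q_H = W/η = 521/0.4105 = 1270 MW.

Q̇_H ≈ 1270 MW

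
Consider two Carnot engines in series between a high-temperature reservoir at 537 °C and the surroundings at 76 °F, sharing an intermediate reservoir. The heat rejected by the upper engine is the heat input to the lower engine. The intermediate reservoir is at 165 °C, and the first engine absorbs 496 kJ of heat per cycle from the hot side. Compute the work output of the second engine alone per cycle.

T_H = 537 °C → 537 + 273.15 = 810.15 K.
T_C = 76 °F → (76 − 32) × 5/9 = 24.44 °C = 297.59 K.
T_m = 165 °C → 165 + 273.15 = 438.15 K.
Heat entering the second stage: Q_m = Q_H·(T_m/T_H) = 496 × 438.15/810.15 = 268.2 kJ.
Second-stage efficiency η₂ = 1 − T_C/T_m = 1 − 297.59/438.15 = 0.3208, so W₂ = η₂·Q_m = 86.05 kJ.

W₂ ≈ 86.05 kJ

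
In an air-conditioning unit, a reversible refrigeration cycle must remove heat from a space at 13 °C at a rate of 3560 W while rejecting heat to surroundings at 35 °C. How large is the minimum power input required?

T_H = 35 °C → 35 + 273.15 = 308.15 K.
T_C = 13 °C → 13 + 273.15 = 286.15 K.
The reversible coefficient of performance is COP_R = T_C/(T_H − T_C) = 286.15/22.00 = 13.0068.
W = Q_C/COP_R = 3560/13.0068 = 274 W.

Ẇ_in ≈ 274 W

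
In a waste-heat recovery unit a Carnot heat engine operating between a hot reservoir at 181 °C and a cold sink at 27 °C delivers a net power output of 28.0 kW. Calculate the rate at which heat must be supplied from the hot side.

Q̇_H ≈ 82.6 kW

T_H = 181 °C → 181 + 273.15 = 454.15 K.
T_C = 27 °C → 27 + 273.15 = 300.15 K.
The Carnot efficiency is η = 1 − T_C/T_H = 1 − 300.15/454.15 = 0.3391.
Q_H = W/η = 28.0/0.3391 = 82.6 kW.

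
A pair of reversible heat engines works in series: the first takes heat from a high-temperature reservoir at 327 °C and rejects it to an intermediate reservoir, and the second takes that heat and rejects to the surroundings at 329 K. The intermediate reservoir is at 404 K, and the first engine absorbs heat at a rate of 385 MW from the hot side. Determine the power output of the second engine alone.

T_H = 327 °C → 327 + 273.15 = 600.15 K.
Heat entering the second stage: Q_m = Q_H·(T_m/T_H) = 385 × 404.00/600.15 = 259 MW.
Second-stage efficiency η₂ = 1 − T_C/T_m = 1 − 329.00/404.00 = 0.1856, so W₂ = η₂·Q_m = 48.1 MW.

Ẇ₂ ≈ 48.1 MW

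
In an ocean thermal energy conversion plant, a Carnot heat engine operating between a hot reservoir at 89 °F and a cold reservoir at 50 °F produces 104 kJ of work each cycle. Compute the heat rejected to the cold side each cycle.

Q_C ≈ 1360 kJ

T_H = 89 °F → (89 − 32) × 5/9 = 31.67 °C = 304.82 K.
T_C = 50 °F → (50 − 32) × 5/9 = 10.00 °C = 283.15 K.
η_rev = 1 − T_C/T_H = 1 − 283.15/304.82 = 0.0711.
Since Q_C/Q_H = T_C/T_H and Q_H = W/η, Q_C = W·T_C/(T_H − T_C) = 104 × 283.15/21.67 = 1360 kJ.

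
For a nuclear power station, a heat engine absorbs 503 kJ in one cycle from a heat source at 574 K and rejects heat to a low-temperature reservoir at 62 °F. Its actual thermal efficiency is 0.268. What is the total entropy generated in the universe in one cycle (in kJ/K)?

T_C = 62 °F → (62 − 32) × 5/9 = 16.67 °C = 289.82 K.
W = η·Q_H = 0.268 × 503 = 134.8 kJ, so Q_C = Q_H − W = 368.2 kJ.
The hot reservoir loses entropy Q_H/T_H = 503/574.00 = 0.8763 kJ/K; the cold reservoir gains Q_C/T_C = 368.2/289.82 = 1.270 kJ/K.
ΔS_univ = −Q_H/T_H + Q_C/T_C = 0.394 kJ/K (> 0, since η = 0.268 < η_Carnot = 0.495).

ΔS_univ ≈ 0.394 kJ/K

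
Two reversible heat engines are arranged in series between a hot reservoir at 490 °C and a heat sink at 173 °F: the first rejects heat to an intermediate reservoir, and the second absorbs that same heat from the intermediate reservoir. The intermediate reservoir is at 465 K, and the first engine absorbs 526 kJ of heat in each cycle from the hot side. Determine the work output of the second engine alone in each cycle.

T_H = 490 °C → 490 + 273.15 = 763.15 K.
T_C = 173 °F → (173 − 32) × 5/9 = 78.33 °C = 351.48 K.
Heat entering the second stage: Q_m = Q_H·(T_m/T_H) = 526 × 465.00/763.15 = 320.5 kJ.
Second-stage efficiency η₂ = 1 − T_C/T_m = 1 − 351.48/465.00 = 0.2441, so W₂ = η₂·Q_m = 78.24 kJ.

W₂ ≈ 78.24 kJ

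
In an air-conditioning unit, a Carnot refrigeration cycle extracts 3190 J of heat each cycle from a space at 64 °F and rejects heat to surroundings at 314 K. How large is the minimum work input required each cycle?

W_in ≈ 253.0 J

T_C = 64 °F → (64 − 32) × 5/9 = 17.78 °C = 290.93 K.
The reversible coefficient of performance is COP_R = T_C/(T_H − T_C) = 290.93/23.07 = 12.6094.
W = Q_C/COP_R = 3190/12.6094 = 253.0 J.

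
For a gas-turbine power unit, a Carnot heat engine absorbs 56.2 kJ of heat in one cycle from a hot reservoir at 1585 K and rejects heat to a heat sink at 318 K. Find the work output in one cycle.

The Carnot efficiency is η = 1 − T_C/T_H = 1 − 318.00/1585.00 = 0.7994.
W = η·Q_H = 0.7994 × 56.2 = 44.92 kJ.

W ≈ 44.92 kJ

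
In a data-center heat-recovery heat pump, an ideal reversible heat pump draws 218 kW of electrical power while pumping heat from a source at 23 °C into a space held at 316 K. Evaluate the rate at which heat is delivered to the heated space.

Q̇_H ≈ 3470 kW

T_C = 23 °C → 23 + 273.15 = 296.15 K.
COP_HP = T_H/(T_H − T_C) = 316.00/19.85 = 15.9194.
Q_H = COP_HP · W = 15.9194 × 218 = 3470 kW.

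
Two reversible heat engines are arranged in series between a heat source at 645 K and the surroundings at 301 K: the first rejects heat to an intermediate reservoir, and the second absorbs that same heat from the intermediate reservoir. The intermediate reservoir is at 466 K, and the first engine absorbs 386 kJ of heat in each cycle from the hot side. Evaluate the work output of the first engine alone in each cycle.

W₁ ≈ 107 kJ

First-stage efficiency η₁ = 1 − T_m/T_H = 1 − 466.00/645.00 = 0.2775.
W₁ = η₁·Q_H = 0.2775 × 386 = 107 kJ.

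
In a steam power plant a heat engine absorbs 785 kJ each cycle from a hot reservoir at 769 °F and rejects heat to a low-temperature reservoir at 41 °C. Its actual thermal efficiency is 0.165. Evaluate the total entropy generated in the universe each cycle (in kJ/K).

ΔS_univ ≈ 0.9365 kJ/K

T_H = 769 °F → (769 − 32) × 5/9 = 409.44 °C = 682.59 K.
T_C = 41 °C → 41 + 273.15 = 314.15 K.
W = η·Q_H = 0.165 × 785 = 129.5 kJ, so Q_C = Q_H − W = 655.5 kJ.
The hot reservoir loses entropy Q_H/T_H = 785/682.59 = 1.150 kJ/K; the cold reservoir gains Q_C/T_C = 655.5/314.15 = 2.087 kJ/K.
ΔS_univ = −Q_H/T_H + Q_C/T_C = 0.9365 kJ/K (> 0, since η = 0.165 < η_Carnot = 0.540).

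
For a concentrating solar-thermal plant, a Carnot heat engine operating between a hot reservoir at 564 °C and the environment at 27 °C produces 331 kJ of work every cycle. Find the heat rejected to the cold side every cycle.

T_H = 564 °C → 564 + 273.15 = 837.15 K.
T_C = 27 °C → 27 + 273.15 = 300.15 K.
Carnot efficiency: η = 1 − T_C/T_H = 1 − 300.15/837.15 = 0.6415.
Since Q_C/Q_H = T_C/T_H and Q_H = W/η, Q_C = W·T_C/(T_H − T_C) = 331 × 300.15/537.00 = 185 kJ.

Q_C ≈ 185 kJ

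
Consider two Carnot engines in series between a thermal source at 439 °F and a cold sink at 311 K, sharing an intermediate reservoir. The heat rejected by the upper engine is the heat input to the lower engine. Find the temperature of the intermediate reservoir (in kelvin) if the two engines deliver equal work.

T_m ≈ 405 K

T_H = 439 °F → (439 − 32) × 5/9 = 226.11 °C = 499.26 K.
For reversible stages Q_m = Q_H·(T_m/T_H). Setting W₁ = Q_H(1 − T_m/T_H) equal to W₂ = Q_m(1 − T_C/T_m) = Q_H·(T_m − T_C)/T_H gives T_H − T_m = T_m − T_C, so T_m = (T_H + T_C)/2 = (499.26 + 311.00)/2 = 405 K.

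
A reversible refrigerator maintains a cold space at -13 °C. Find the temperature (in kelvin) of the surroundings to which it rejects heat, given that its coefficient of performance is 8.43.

T_C = -13 °C → -13 + 273.15 = 260.15 K.
COP_R = T_C/(T_H − T_C) ⇒ T_H = T_C·(1 + 1/COP_R) = 260.15 × (1 + 1/8.43) = 291 K.

T_H ≈ 291 K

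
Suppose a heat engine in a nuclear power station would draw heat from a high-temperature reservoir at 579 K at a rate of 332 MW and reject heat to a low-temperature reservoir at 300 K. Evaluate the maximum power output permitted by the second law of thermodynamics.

By the Carnot theorem, η_max = 1 − T_C/T_H = 1 − 300.00/579.00 = 0.4819.
W_max = η_max · Q_H = 0.4819 × 332 = 160 MW.

Ẇ_max ≈ 160 MW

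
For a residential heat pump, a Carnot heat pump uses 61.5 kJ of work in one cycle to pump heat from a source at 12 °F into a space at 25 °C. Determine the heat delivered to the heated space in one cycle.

Q_H ≈ 508 kJ

T_H = 25 °C → 25 + 273.15 = 298.15 K.
T_C = 12 °F → (12 − 32) × 5/9 = -11.11 °C = 262.04 K.
The Carnot heat-pump COP is COP_HP = T_H/(T_H − T_C) = 298.15/36.11 = 8.2565.
Q_H = COP_HP · W = 8.2565 × 61.5 = 508 kJ.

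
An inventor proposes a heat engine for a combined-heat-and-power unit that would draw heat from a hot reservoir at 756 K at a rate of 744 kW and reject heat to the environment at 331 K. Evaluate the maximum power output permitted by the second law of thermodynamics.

Ẇ_max ≈ 418 kW

The second-law ceiling is the Carnot efficiency, η_max = 1 − T_C/T_H = 1 − 331.00/756.00 = 0.5622.
W_max = η_max · Q_H = 0.5622 × 744 = 418 kW.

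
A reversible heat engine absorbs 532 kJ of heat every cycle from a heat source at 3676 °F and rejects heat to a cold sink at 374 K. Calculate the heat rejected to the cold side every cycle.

Q_C ≈ 86.6 kJ

T_H = 3676 °F → (3676 − 32) × 5/9 = 2024.44 °C = 2297.59 K.
Since the cycle is reversible, η = 1 − T_C/T_H = 1 − 374.00/2297.59 = 0.8372.
For a reversible cycle Q_C/Q_H = T_C/T_H, so Q_C = 532 × 374.00/2297.59 = 86.6 kJ.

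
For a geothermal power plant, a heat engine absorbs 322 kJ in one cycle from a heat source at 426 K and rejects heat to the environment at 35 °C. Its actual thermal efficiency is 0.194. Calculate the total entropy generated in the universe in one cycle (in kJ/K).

T_C = 35 °C → 35 + 273.15 = 308.15 K.
W = η·Q_H = 0.194 × 322 = 62.47 kJ, so Q_C = Q_H − W = 259.5 kJ.
The hot reservoir loses entropy Q_H/T_H = 322/426.00 = 0.7559 kJ/K; the cold reservoir gains Q_C/T_C = 259.5/308.15 = 0.8422 kJ/K.
ΔS_univ = −Q_H/T_H + Q_C/T_C = 0.0864 kJ/K (> 0, since η = 0.194 < η_Carnot = 0.277).

ΔS_univ ≈ 0.0864 kJ/K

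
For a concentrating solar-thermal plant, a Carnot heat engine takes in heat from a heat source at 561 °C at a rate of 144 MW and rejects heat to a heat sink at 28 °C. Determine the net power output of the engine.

T_H = 561 °C → 561 + 273.15 = 834.15 K.
T_C = 28 °C → 28 + 273.15 = 301.15 K.
For a reversible engine, η = 1 − T_C/T_H = 1 − 301.15/834.15 = 0.6390.
W = η·Q_H = 0.6390 × 144 = 92.0 MW.

Ẇ ≈ 92.0 MW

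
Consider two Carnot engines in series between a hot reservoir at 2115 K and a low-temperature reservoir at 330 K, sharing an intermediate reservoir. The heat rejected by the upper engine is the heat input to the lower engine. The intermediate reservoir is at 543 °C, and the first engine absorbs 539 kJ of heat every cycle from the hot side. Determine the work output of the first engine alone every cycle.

T_m = 543 °C → 543 + 273.15 = 816.15 K.
First-stage efficiency η₁ = 1 − T_m/T_H = 1 − 816.15/2115.00 = 0.6141.
W₁ = η₁·Q_H = 0.6141 × 539 = 331 kJ.

W₁ ≈ 331 kJ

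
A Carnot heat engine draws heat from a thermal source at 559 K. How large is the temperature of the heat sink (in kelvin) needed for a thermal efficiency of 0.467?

T_C ≈ 298 K

From η = 1 − T_C/T_H, T_C = T_H·(1 − η) = 559.00 × (1 − 0.467) = 298 K.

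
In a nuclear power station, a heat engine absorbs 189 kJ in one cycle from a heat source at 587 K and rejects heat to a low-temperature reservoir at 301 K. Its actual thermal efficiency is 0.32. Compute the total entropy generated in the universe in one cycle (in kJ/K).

W = η·Q_H = 0.32 × 189 = 60.48 kJ, so Q_C = Q_H − W = 128.5 kJ.
Entropy balance on the reservoirs: −Q_H/T_H = -0.3220 kJ/K, +Q_C/T_C = 0.4270 kJ/K.
ΔS_univ = −Q_H/T_H + Q_C/T_C = 0.105 kJ/K (> 0, since η = 0.32 < η_Carnot = 0.487).

ΔS_univ ≈ 0.105 kJ/K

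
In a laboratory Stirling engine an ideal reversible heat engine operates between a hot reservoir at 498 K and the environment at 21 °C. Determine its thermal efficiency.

T_C = 21 °C → 21 + 273.15 = 294.15 K.
The Carnot efficiency is η = 1 − T_C/T_H = 1 − 294.15/498.00 = 0.4093.

η ≈ 0.4093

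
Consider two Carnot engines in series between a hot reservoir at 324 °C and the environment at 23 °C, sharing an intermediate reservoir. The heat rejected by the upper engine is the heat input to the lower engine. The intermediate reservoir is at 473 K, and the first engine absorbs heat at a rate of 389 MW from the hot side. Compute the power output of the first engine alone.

T_H = 324 °C → 324 + 273.15 = 597.15 K.
T_C = 23 °C → 23 + 273.15 = 296.15 K.
First-stage efficiency η₁ = 1 − T_m/T_H = 1 − 473.00/597.15 = 0.2079.
W₁ = η₁·Q_H = 0.2079 × 389 = 80.9 MW.

Ẇ₁ ≈ 80.9 MW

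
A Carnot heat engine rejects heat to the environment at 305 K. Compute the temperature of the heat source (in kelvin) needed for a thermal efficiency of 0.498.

T_H ≈ 607.6 K

From η = 1 − T_C/T_H, solving for T_H gives T_H = T_C/(1 − η) = 305.00/(1 − 0.498) = 607.6 K.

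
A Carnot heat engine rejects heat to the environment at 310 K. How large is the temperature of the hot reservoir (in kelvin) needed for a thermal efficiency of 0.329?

From η = 1 − T_C/T_H, solving for T_H gives T_H = T_C/(1 − η) = 310.00/(1 − 0.329) = 462.0 K.

T_H ≈ 462.0 K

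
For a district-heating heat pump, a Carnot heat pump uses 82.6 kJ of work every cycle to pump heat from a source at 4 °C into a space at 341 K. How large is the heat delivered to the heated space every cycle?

Q_H ≈ 441.1 kJ

T_C = 4 °C → 4 + 273.15 = 277.15 K.
For a reversible heat pump, COP_HP = T_H/(T_H − T_C) = 341.00/63.85 = 5.3406.
Q_H = COP_HP · W = 5.3406 × 82.6 = 441.1 kJ.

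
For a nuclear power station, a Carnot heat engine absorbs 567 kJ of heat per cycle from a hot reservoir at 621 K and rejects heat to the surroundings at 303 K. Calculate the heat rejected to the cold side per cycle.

Carnot efficiency: η = 1 − T_C/T_H = 1 − 303.00/621.00 = 0.5121.
For a reversible cycle Q_C/Q_H = T_C/T_H, so Q_C = 567 × 303.00/621.00 = 277 kJ.

Q_C ≈ 277 kJ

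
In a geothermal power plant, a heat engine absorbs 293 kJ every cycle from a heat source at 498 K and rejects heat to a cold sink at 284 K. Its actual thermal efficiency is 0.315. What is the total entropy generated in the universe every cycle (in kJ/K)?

ΔS_univ ≈ 0.118 kJ/K

W = η·Q_H = 0.315 × 293 = 92.30 kJ, so Q_C = Q_H − W = 200.7 kJ.
Entropy balance on the reservoirs: −Q_H/T_H = -0.5884 kJ/K, +Q_C/T_C = 0.7067 kJ/K.
ΔS_univ = −Q_H/T_H + Q_C/T_C = 0.118 kJ/K (> 0, since η = 0.315 < η_Carnot = 0.430).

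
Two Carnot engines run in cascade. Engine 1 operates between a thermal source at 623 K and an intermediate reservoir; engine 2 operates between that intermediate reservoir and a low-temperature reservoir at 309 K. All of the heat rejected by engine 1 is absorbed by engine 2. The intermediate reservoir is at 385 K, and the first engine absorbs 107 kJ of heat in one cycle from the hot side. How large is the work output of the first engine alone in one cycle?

W₁ ≈ 40.9 kJ

First-stage efficiency η₁ = 1 − T_m/T_H = 1 − 385.00/623.00 = 0.3820.
W₁ = η₁·Q_H = 0.3820 × 107 = 40.9 kJ.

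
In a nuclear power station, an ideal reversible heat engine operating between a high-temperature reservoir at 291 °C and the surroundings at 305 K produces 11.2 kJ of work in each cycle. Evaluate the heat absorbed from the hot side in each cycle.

T_H = 291 °C → 291 + 273.15 = 564.15 K.
Since the cycle is reversible, η = 1 − T_C/T_H = 1 − 305.00/564.15 = 0.4594.
Q_H = W/η = 11.2/0.4594 = 24.4 kJ.

Q_H ≈ 24.4 kJ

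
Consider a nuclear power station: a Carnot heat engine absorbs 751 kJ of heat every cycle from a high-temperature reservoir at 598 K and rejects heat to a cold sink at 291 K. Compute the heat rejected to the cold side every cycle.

Q_C ≈ 365.5 kJ

η_rev = 1 − T_C/T_H = 1 − 291.00/598.00 = 0.5134.
For a reversible cycle Q_C/Q_H = T_C/T_H, so Q_C = 751 × 291.00/598.00 = 365.5 kJ.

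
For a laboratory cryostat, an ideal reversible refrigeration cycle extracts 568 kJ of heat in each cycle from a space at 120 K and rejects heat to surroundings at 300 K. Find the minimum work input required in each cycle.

For a reversible refrigerator, COP_R = T_C/(T_H − T_C) = 120.00/180.00 = 0.6667.
W = Q_C/COP_R = 568/0.6667 = 852.0 kJ.

W_in ≈ 852.0 kJ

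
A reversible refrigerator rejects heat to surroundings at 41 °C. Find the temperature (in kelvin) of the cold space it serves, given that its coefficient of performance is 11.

T_C ≈ 288.0 K

T_H = 41 °C → 41 + 273.15 = 314.15 K.
COP_R = T_C/(T_H − T_C) ⇒ T_C = T_H·COP_R/(1 + COP_R) = 314.15 × 11/(1 + 11) = 288.0 K.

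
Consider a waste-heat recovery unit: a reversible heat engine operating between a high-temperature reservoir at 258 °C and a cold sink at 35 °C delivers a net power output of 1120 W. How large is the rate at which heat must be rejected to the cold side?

Q̇_C ≈ 1548 W

T_H = 258 °C → 258 + 273.15 = 531.15 K.
T_C = 35 °C → 35 + 273.15 = 308.15 K.
For a reversible engine, η = 1 − T_C/T_H = 1 − 308.15/531.15 = 0.4198.
Since Q_C/Q_H = T_C/T_H and Q_H = W/η, Q_C = W·T_C/(T_H − T_C) = 1120 × 308.15/223.00 = 1548 W.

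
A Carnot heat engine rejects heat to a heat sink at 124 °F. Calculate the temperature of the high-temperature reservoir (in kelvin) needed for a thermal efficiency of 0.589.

T_H ≈ 789 K

T_C = 124 °F → (124 − 32) × 5/9 = 51.11 °C = 324.26 K.
From η = 1 − T_C/T_H, solving for T_H gives T_H = T_C/(1 − η) = 324.26/(1 − 0.589) = 789 K.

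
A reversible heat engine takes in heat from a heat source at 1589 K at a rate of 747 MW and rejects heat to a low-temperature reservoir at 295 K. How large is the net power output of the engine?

Ẇ ≈ 608 MW

Since the cycle is reversible, η = 1 − T_C/T_H = 1 − 295.00/1589.00 = 0.8143.
W = η·Q_H = 0.8143 × 747 = 608 MW.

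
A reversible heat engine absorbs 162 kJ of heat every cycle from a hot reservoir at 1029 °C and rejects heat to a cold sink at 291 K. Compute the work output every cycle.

T_H = 1029 °C → 1029 + 273.15 = 1302.15 K.
For a reversible engine, η = 1 − T_C/T_H = 1 − 291.00/1302.15 = 0.7765.
W = η·Q_H = 0.7765 × 162 = 126 kJ.

W ≈ 126 kJ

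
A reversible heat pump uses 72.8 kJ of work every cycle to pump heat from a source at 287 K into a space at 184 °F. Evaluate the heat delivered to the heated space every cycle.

Q_H ≈ 368.8 kJ

T_H = 184 °F → (184 − 32) × 5/9 = 84.44 °C = 357.59 K.
COP_HP = T_H/(T_H − T_C) = 357.59/70.59 = 5.0655.
Q_H = COP_HP · W = 5.0655 × 72.8 = 368.8 kJ.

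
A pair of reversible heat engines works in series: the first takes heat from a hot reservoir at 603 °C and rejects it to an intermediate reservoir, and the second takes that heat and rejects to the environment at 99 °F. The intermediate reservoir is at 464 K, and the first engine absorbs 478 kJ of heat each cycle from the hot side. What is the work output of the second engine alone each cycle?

T_H = 603 °C → 603 + 273.15 = 876.15 K.
T_C = 99 °F → (99 − 32) × 5/9 = 37.22 °C = 310.37 K.
Heat entering the second stage: Q_m = Q_H·(T_m/T_H) = 478 × 464.00/876.15 = 253 kJ.
Second-stage efficiency η₂ = 1 − T_C/T_m = 1 − 310.37/464.00 = 0.3311, so W₂ = η₂·Q_m = 83.8 kJ.

W₂ ≈ 83.8 kJ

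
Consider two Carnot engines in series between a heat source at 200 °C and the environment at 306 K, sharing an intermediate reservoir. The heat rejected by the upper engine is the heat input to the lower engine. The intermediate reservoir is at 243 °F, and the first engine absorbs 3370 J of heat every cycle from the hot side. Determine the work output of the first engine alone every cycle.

W₁ ≈ 590 J

T_H = 200 °C → 200 + 273.15 = 473.15 K.
T_m = 243 °F → (243 − 32) × 5/9 = 117.22 °C = 390.37 K.
First-stage efficiency η₁ = 1 − T_m/T_H = 1 − 390.37/473.15 = 0.1750.
W₁ = η₁·Q_H = 0.1750 × 3370 = 590 J.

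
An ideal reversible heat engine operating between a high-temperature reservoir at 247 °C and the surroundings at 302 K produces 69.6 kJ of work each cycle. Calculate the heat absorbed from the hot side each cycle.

T_H = 247 °C → 247 + 273.15 = 520.15 K.
Since the cycle is reversible, η = 1 − T_C/T_H = 1 − 302.00/520.15 = 0.4194.
Q_H = W/η = 69.6/0.4194 = 166 kJ.

Q_H ≈ 166 kJ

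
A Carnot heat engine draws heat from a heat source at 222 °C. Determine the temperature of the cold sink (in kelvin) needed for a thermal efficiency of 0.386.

T_C ≈ 304 K

T_H = 222 °C → 222 + 273.15 = 495.15 K.
From η = 1 − T_C/T_H, T_C = T_H·(1 − η) = 495.15 × (1 − 0.386) = 304 K.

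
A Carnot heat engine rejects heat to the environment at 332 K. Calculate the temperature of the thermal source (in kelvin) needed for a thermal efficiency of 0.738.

From η = 1 − T_C/T_H, solving for T_H gives T_H = T_C/(1 − η) = 332.00/(1 − 0.738) = 1270 K.

T_H ≈ 1270 K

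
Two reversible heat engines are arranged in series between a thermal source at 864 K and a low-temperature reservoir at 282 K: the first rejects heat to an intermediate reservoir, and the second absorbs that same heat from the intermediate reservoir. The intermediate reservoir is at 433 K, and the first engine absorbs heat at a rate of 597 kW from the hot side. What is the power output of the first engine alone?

Ẇ₁ ≈ 298 kW

First-stage efficiency η₁ = 1 − T_m/T_H = 1 − 433.00/864.00 = 0.4988.
W₁ = η₁·Q_H = 0.4988 × 597 = 298 kW.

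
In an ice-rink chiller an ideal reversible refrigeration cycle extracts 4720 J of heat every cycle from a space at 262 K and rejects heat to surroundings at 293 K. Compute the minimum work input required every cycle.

W_in ≈ 558.5 J

Carnot COP: COP_R = T_C/(T_H − T_C) = 262.00/31.00 = 8.4516.
W = Q_C/COP_R = 4720/8.4516 = 558.5 J.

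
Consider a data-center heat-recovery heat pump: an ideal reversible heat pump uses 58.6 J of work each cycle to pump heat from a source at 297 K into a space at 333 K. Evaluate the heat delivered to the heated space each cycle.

Reversible heating COP: COP_HP = T_H/(T_H − T_C) = 333.00/36.00 = 9.2500.
Q_H = COP_HP · W = 9.2500 × 58.6 = 542 J.

Q_H ≈ 542 J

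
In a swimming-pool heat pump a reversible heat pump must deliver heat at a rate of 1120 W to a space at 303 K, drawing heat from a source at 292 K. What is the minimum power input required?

Reversible heating COP: COP_HP = T_H/(T_H − T_C) = 303.00/11.00 = 27.5455.
W = Q_H/COP_HP = 1120/27.5455 = 40.7 W.

Ẇ_in ≈ 40.7 W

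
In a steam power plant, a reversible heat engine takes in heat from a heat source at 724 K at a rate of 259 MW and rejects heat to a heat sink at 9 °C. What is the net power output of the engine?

Ẇ ≈ 158 MW

T_C = 9 °C → 9 + 273.15 = 282.15 K.
Since the cycle is reversible, η = 1 − T_C/T_H = 1 − 282.15/724.00 = 0.6103.
W = η·Q_H = 0.6103 × 259 = 158 MW.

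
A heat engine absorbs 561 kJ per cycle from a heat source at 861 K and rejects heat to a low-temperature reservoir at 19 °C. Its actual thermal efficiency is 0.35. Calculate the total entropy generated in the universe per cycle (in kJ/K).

T_C = 19 °C → 19 + 273.15 = 292.15 K.
W = η·Q_H = 0.35 × 561 = 196.3 kJ, so Q_C = Q_H − W = 364.6 kJ.
Reservoir entropy changes: ΔS_H = −Q_H/T_H = −561/861.00 = -0.6516 kJ/K and ΔS_C = +Q_C/T_C = 364.6/292.15 = 1.248 kJ/K.
ΔS_univ = −Q_H/T_H + Q_C/T_C = 0.597 kJ/K (> 0, since η = 0.35 < η_Carnot = 0.661).

ΔS_univ ≈ 0.597 kJ/K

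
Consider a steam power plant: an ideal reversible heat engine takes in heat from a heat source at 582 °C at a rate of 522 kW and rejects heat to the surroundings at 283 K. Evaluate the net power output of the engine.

T_H = 582 °C → 582 + 273.15 = 855.15 K.
Carnot efficiency: η = 1 − T_C/T_H = 1 − 283.00/855.15 = 0.6691.
W = η·Q_H = 0.6691 × 522 = 349.3 kW.

Ẇ ≈ 349.3 kW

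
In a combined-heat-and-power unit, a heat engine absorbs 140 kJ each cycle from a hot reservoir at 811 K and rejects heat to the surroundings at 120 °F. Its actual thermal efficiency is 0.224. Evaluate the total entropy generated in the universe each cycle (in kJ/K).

ΔS_univ ≈ 0.165 kJ/K

T_C = 120 °F → (120 − 32) × 5/9 = 48.89 °C = 322.04 K.
W = η·Q_H = 0.224 × 140 = 31.36 kJ, so Q_C = Q_H − W = 108.6 kJ.
Entropy balance on the reservoirs: −Q_H/T_H = -0.1726 kJ/K, +Q_C/T_C = 0.3374 kJ/K.
ΔS_univ = −Q_H/T_H + Q_C/T_C = 0.165 kJ/K (> 0, since η = 0.224 < η_Carnot = 0.603).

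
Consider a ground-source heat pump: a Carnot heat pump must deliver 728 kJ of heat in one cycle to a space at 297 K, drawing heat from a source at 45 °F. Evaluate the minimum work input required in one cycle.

W_in ≈ 40.76 kJ

T_C = 45 °F → (45 − 32) × 5/9 = 7.22 °C = 280.37 K.
For a reversible heat pump, COP_HP = T_H/(T_H − T_C) = 297.00/16.63 = 17.8617.
W = Q_H/COP_HP = 728/17.8617 = 40.76 kJ.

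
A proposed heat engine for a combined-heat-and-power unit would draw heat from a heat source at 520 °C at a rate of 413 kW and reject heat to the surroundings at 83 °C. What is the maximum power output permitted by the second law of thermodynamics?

T_H = 520 °C → 520 + 273.15 = 793.15 K.
T_C = 83 °C → 83 + 273.15 = 356.15 K.
The second-law ceiling is the Carnot efficiency, η_max = 1 − T_C/T_H = 1 − 356.15/793.15 = 0.5510.
W_max = η_max · Q_H = 0.5510 × 413 = 228 kW.

Ẇ_max ≈ 228 kW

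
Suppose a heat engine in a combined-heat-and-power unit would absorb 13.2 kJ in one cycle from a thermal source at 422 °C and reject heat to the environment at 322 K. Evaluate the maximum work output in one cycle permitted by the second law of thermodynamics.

W_max ≈ 7.09 kJ

T_H = 422 °C → 422 + 273.15 = 695.15 K.
By the Carnot theorem, η_max = 1 − T_C/T_H = 1 − 322.00/695.15 = 0.5368.
W_max = η_max · Q_H = 0.5368 × 13.2 = 7.09 kJ.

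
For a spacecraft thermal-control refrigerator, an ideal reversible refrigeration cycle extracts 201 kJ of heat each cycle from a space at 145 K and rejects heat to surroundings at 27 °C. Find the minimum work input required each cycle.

T_H = 27 °C → 27 + 273.15 = 300.15 K.
For a reversible refrigerator, COP_R = T_C/(T_H − T_C) = 145.00/155.15 = 0.9346.
W = Q_C/COP_R = 201/0.9346 = 215 kJ.

W_in ≈ 215 kJ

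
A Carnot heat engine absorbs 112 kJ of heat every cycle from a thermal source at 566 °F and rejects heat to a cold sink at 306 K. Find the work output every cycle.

W ≈ 51.9 kJ

T_H = 566 °F → (566 − 32) × 5/9 = 296.67 °C = 569.82 K.
The Carnot efficiency is η = 1 − T_C/T_H = 1 − 306.00/569.82 = 0.4630.
W = η·Q_H = 0.4630 × 112 = 51.9 kJ.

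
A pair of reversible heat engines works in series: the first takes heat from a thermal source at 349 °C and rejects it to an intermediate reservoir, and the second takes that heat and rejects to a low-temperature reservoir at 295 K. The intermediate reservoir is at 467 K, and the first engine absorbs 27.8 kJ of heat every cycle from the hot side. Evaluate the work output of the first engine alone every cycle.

W₁ ≈ 6.93 kJ

T_H = 349 °C → 349 + 273.15 = 622.15 K.
First-stage efficiency η₁ = 1 − T_m/T_H = 1 − 467.00/622.15 = 0.2494.
W₁ = η₁·Q_H = 0.2494 × 27.8 = 6.93 kJ.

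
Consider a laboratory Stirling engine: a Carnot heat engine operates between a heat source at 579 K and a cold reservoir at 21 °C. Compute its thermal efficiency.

T_C = 21 °C → 21 + 273.15 = 294.15 K.
η_rev = 1 − T_C/T_H = 1 − 294.15/579.00 = 0.492.

η ≈ 0.492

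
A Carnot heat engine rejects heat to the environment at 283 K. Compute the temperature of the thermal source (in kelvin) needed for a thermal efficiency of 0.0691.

From η = 1 − T_C/T_H, solving for T_H gives T_H = T_C/(1 − η) = 283.00/(1 − 0.0691) = 304 K.

T_H ≈ 304 K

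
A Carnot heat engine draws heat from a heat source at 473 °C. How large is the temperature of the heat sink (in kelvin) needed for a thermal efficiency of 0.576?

T_H = 473 °C → 473 + 273.15 = 746.15 K.
From η = 1 − T_C/T_H, T_C = T_H·(1 − η) = 746.15 × (1 − 0.576) = 316.4 K.

T_C ≈ 316.4 K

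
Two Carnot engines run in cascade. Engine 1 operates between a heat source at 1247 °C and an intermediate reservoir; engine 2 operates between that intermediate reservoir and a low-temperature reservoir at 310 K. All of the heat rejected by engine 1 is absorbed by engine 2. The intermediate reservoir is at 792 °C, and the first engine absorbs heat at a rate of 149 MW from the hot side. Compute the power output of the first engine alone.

T_H = 1247 °C → 1247 + 273.15 = 1520.15 K.
T_m = 792 °C → 792 + 273.15 = 1065.15 K.
First-stage efficiency η₁ = 1 − T_m/T_H = 1 − 1065.15/1520.15 = 0.2993.
W₁ = η₁·Q_H = 0.2993 × 149 = 44.6 MW.

Ẇ₁ ≈ 44.6 MW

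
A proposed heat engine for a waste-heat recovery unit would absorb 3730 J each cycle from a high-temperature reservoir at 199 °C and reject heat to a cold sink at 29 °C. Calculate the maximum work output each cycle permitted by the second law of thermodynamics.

W_max ≈ 1343 J

T_H = 199 °C → 199 + 273.15 = 472.15 K.
T_C = 29 °C → 29 + 273.15 = 302.15 K.
The upper bound on efficiency is η_max = 1 − T_C/T_H = 1 − 302.15/472.15 = 0.3601.
W_max = η_max · Q_H = 0.3601 × 3730 = 1343 J.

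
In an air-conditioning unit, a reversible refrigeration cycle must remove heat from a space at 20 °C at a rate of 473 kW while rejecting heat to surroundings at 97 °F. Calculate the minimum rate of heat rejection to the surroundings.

Q̇_H ≈ 499 kW

T_H = 97 °F → (97 − 32) × 5/9 = 36.11 °C = 309.26 K.
T_C = 20 °C → 20 + 273.15 = 293.15 K.
For a reversible cycle Q_H/Q_C = T_H/T_C, so Q_H = Q_C·T_H/T_C = 473 × 309.26/293.15 = 499 kW.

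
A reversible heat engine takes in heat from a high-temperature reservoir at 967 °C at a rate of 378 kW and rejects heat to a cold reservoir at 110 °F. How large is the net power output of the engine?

Ẇ ≈ 282 kW

T_H = 967 °C → 967 + 273.15 = 1240.15 K.
T_C = 110 °F → (110 − 32) × 5/9 = 43.33 °C = 316.48 K.
Since the cycle is reversible, η = 1 − T_C/T_H = 1 − 316.48/1240.15 = 0.7448.
W = η·Q_H = 0.7448 × 378 = 282 kW.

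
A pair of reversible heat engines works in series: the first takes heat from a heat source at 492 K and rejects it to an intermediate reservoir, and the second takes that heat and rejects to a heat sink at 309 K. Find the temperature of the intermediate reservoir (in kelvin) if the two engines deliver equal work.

T_m ≈ 400 K

For reversible stages Q_m = Q_H·(T_m/T_H). Setting W₁ = Q_H(1 − T_m/T_H) equal to W₂ = Q_m(1 − T_C/T_m) = Q_H·(T_m − T_C)/T_H gives T_H − T_m = T_m − T_C, so T_m = (T_H + T_C)/2 = (492.00 + 309.00)/2 = 400 K.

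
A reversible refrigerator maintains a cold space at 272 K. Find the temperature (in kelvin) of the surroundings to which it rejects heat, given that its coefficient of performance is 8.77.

COP_R = T_C/(T_H − T_C) ⇒ T_H = T_C·(1 + 1/COP_R) = 272.00 × (1 + 1/8.77) = 303 K.

T_H ≈ 303 K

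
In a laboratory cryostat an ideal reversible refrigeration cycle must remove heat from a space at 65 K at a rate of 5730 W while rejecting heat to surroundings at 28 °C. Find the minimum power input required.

Ẇ_in ≈ 20800 W

T_H = 28 °C → 28 + 273.15 = 301.15 K.
For a reversible refrigerator, COP_R = T_C/(T_H − T_C) = 65.00/236.15 = 0.2752.
W = Q_C/COP_R = 5730/0.2752 = 20800 W.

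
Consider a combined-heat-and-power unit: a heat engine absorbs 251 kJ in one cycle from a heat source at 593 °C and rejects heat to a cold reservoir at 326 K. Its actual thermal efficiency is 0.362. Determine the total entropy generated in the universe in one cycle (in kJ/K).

T_H = 593 °C → 593 + 273.15 = 866.15 K.
W = η·Q_H = 0.362 × 251 = 90.86 kJ, so Q_C = Q_H − W = 160.1 kJ.
Reservoir entropy changes: ΔS_H = −Q_H/T_H = −251/866.15 = -0.2898 kJ/K and ΔS_C = +Q_C/T_C = 160.1/326.00 = 0.4912 kJ/K.
ΔS_univ = −Q_H/T_H + Q_C/T_C = 0.2014 kJ/K (> 0, since η = 0.362 < η_Carnot = 0.624).

ΔS_univ ≈ 0.2014 kJ/K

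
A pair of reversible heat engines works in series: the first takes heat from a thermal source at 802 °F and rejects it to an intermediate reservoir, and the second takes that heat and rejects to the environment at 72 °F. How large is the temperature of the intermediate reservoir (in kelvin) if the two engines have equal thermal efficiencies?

T_H = 802 °F → (802 − 32) × 5/9 = 427.78 °C = 700.93 K.
T_C = 72 °F → (72 − 32) × 5/9 = 22.22 °C = 295.37 K.
Equal efficiencies require 1 − T_m/T_H = 1 − T_C/T_m, i.e. T_m/T_H = T_C/T_m, so T_m = √(T_H·T_C) = √(700.93 × 295.37) = 455 K.

T_m ≈ 455 K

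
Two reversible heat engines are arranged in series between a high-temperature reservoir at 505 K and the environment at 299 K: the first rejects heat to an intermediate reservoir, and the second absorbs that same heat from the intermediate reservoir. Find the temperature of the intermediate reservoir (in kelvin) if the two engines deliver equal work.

T_m ≈ 402.0 K

For reversible stages Q_m = Q_H·(T_m/T_H). Setting W₁ = Q_H(1 − T_m/T_H) equal to W₂ = Q_m(1 − T_C/T_m) = Q_H·(T_m − T_C)/T_H gives T_H − T_m = T_m − T_C, so T_m = (T_H + T_C)/2 = (505.00 + 299.00)/2 = 402.0 K.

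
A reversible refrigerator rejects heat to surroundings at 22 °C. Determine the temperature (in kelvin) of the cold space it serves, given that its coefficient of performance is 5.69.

T_H = 22 °C → 22 + 273.15 = 295.15 K.
COP_R = T_C/(T_H − T_C) ⇒ T_C = T_H·COP_R/(1 + COP_R) = 295.15 × 5.69/(1 + 5.69) = 251.0 K.

T_C ≈ 251.0 K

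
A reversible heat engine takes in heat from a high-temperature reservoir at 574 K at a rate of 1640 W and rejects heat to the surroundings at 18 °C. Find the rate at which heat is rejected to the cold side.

Q̇_C ≈ 832 W

T_C = 18 °C → 18 + 273.15 = 291.15 K.
η_rev = 1 − T_C/T_H = 1 − 291.15/574.00 = 0.4928.
For a reversible cycle Q_C/Q_H = T_C/T_H, so Q_C = 1640 × 291.15/574.00 = 832 W.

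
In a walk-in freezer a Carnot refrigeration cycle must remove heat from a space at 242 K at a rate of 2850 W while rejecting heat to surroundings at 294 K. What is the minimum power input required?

COP_R = T_C/(T_H − T_C) = 242.00/52.00 = 4.6538.
W = Q_C/COP_R = 2850/4.6538 = 612.4 W.

Ẇ_in ≈ 612.4 W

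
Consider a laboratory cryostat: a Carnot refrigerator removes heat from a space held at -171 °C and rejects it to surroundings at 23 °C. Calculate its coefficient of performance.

T_H = 23 °C → 23 + 273.15 = 296.15 K.
T_C = -171 °C → -171 + 273.15 = 102.15 K.
COP_R = T_C/(T_H − T_C) = 102.15/(296.15 − 102.15) = 0.5265.

COP_R ≈ 0.5265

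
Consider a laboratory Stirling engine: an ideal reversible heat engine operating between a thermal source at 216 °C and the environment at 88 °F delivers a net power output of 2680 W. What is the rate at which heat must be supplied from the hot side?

Q̇_H ≈ 7090 W

T_H = 216 °C → 216 + 273.15 = 489.15 K.
T_C = 88 °F → (88 − 32) × 5/9 = 31.11 °C = 304.26 K.
For a reversible engine, η = 1 − T_C/T_H = 1 − 304.26/489.15 = 0.3780.
Q_H = W/η = 2680/0.3780 = 7090 W.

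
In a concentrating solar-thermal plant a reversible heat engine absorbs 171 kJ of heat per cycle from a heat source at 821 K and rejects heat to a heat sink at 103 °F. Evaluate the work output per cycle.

T_C = 103 °F → (103 − 32) × 5/9 = 39.44 °C = 312.59 K.
For a reversible engine, η = 1 − T_C/T_H = 1 − 312.59/821.00 = 0.6193.
W = η·Q_H = 0.6193 × 171 = 105.9 kJ.

W ≈ 105.9 kJ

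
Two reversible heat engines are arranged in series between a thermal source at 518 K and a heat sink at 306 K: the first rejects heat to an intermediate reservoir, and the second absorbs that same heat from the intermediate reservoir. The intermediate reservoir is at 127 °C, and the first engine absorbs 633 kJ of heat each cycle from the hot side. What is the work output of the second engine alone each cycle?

W₂ ≈ 115 kJ

T_m = 127 °C → 127 + 273.15 = 400.15 K.
Heat entering the second stage: Q_m = Q_H·(T_m/T_H) = 633 × 400.15/518.00 = 489 kJ.
Second-stage efficiency η₂ = 1 − T_C/T_m = 1 − 306.00/400.15 = 0.2353, so W₂ = η₂·Q_m = 115 kJ.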